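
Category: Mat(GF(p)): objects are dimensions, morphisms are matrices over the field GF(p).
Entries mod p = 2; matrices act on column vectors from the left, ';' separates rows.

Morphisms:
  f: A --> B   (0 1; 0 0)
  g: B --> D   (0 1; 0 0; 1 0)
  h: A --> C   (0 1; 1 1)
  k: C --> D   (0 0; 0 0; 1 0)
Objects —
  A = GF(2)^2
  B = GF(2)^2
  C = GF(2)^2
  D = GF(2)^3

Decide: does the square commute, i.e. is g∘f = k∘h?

Answer: COMMUTES

Trace:
Along f;g (path 1):
  e0=(1,0) f-->(0,0) g-->(0,0,0)
  e1=(0,1) f-->(1,0) g-->(0,0,1)
  result₁ = (0 0; 0 0; 0 1)
Along h;k (path 2):
  e0=(1,0) h-->(0,1) k-->(0,0,0)
  e1=(0,1) h-->(1,1) k-->(0,0,1)
  result₂ = (0 0; 0 0; 0 1)
Equal? YES — commutes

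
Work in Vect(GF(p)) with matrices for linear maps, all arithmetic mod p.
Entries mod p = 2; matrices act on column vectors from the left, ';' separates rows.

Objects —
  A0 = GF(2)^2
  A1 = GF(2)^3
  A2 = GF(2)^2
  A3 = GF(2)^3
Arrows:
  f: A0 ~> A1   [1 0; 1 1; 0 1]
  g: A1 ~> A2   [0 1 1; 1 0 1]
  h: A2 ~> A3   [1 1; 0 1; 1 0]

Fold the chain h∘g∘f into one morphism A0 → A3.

Answer: [0 1; 1 1; 1 0]

Trace:
  e0=(1,0) f~>(1,1,0) g~>(1,1) h~>(0,1,1)
  e1=(0,1) f~>(0,1,1) g~>(0,1) h~>(1,1,0)
⟦path⟧: [0 1; 1 1; 1 0]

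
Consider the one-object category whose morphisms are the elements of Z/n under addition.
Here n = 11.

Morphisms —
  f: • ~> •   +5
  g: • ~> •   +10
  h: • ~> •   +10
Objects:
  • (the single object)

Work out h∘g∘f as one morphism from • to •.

  0 +5≡5 +10≡4 +10≡3  (mod 11)
result: +3

Answer: +3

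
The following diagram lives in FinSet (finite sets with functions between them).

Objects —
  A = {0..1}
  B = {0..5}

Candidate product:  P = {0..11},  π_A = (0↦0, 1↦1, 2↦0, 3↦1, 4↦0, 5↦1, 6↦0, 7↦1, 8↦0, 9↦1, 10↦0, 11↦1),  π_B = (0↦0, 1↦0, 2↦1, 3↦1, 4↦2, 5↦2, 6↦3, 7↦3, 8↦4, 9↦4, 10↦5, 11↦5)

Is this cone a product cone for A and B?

Answer: VALID PRODUCT

Work:
|A|·|B| = 2·6 = 12;  |P| = 12
Check the pairing map k ↦ (π_A(k), π_B(k)):
  0 ↦ (0,0)
  1 ↦ (1,0)
  2 ↦ (0,1)
  3 ↦ (1,1)
  4 ↦ (0,2)
  5 ↦ (1,2)
  6 ↦ (0,3)
  7 ↦ (1,3)
  8 ↦ (0,4)
  9 ↦ (1,4)
  10 ↦ (0,5)
  11 ↦ (1,5)
distinct pairs in image: 12 / 12 needed
  → bijection onto A×B; projections well-typed.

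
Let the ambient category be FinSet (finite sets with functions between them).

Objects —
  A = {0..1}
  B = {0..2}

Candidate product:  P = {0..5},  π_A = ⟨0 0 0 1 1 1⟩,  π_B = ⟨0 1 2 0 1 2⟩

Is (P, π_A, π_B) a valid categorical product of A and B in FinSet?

|A|·|B| = 2·3 = 6;  |P| = 6
Check the pairing map k ↦ (π_A(k), π_B(k)):
  0 : (0,0)
  1 : (0,1)
  2 : (0,2)
  3 : (1,0)
  4 : (1,1)
  5 : (1,2)
distinct pairs in image: 6 / 6 needed
  → bijection onto A×B; projections well-typed.

Answer: VALID PRODUCT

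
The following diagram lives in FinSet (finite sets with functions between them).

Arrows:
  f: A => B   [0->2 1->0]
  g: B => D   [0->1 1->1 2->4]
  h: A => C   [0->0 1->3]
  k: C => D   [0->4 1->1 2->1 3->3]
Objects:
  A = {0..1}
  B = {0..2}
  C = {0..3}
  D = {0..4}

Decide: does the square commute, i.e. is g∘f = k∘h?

Path 1 = f;g:
  0 f=>2 g=>4
  1 f=>0 g=>1
  ⟦path⟧₁ = [0->4 1->1]
Path 2 = h;k:
  0 h=>0 k=>4
  1 h=>3 k=>3
  ⟦path⟧₂ = [0->4 1->3]
Equal? differ; not commutative

Answer: DOES NOT COMMUTE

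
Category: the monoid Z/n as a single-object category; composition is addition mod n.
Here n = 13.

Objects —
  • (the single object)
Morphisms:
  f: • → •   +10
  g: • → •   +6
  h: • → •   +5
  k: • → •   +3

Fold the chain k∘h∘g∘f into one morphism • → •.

Answer: +11

Derivation:
  0 +10≡10 +6≡3 +5≡8 +3≡11  (mod 13)
⟦path⟧: +11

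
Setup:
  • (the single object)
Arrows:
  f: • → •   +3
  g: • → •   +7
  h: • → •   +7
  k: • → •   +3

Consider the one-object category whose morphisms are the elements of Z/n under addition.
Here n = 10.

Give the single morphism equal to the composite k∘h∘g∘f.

Answer: +0

Work:
  0 +3≡3 +7≡0 +7≡7 +3≡0  (mod 10)
⟦path⟧: +0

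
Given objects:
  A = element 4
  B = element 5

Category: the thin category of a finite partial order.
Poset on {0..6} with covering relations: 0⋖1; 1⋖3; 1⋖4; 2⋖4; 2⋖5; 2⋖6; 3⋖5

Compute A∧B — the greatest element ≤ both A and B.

Answer: NO MEET EXISTS

Work:
Common predecessors of 4,5: {0,1,2}
  maximal lower bounds 1 and 2 are incomparable: neither 1⊑2 nor 2⊑1
→ no greatest lower bound exists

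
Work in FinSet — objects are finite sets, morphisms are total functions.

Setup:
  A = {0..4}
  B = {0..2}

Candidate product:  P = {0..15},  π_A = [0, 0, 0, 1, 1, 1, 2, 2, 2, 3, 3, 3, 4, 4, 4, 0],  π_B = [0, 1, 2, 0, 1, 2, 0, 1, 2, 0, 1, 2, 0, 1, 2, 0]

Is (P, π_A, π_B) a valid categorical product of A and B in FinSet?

|A|·|B| = 5·3 = 15;  |P| = 16
  → cardinalities differ; no bijection possible.

Answer: NOT A VALID PRODUCT — |P|=16 ≠ |A|·|B|=15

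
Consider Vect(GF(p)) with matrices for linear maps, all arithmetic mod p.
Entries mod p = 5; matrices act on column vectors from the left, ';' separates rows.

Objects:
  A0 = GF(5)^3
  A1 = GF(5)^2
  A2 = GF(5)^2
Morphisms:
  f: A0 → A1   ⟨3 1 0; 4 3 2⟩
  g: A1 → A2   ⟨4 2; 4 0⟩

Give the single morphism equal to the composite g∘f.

Answer: ⟨0 0 4; 2 4 0⟩

Trace:
  e0=[1,0,0] f→[3,4] g→[0,2]
  e1=[0,1,0] f→[1,3] g→[0,4]
  e2=[0,0,1] f→[0,2] g→[4,0]
⟦path⟧: ⟨0 0 4; 2 4 0⟩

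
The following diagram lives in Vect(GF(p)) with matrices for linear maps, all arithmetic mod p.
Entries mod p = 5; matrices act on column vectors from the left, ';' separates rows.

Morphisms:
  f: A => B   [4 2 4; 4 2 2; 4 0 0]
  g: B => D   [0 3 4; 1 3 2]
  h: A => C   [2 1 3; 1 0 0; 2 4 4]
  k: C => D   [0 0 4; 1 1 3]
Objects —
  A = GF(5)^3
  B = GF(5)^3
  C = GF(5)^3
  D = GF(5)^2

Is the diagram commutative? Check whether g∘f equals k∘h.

Answer: COMMUTES

Derivation:
1) trace f;g:
  e0=⟨1,0,0⟩ f=>⟨4,4,4⟩ g=>⟨3,4⟩
  e1=⟨0,1,0⟩ f=>⟨2,2,0⟩ g=>⟨1,3⟩
  e2=⟨0,0,1⟩ f=>⟨4,2,0⟩ g=>⟨1,0⟩
  composite₁ = [3 1 1; 4 3 0]
2) trace h;k:
  e0=⟨1,0,0⟩ h=>⟨2,1,2⟩ k=>⟨3,4⟩
  e1=⟨0,1,0⟩ h=>⟨1,0,4⟩ k=>⟨1,3⟩
  e2=⟨0,0,1⟩ h=>⟨3,0,4⟩ k=>⟨1,0⟩
  composite₂ = [3 1 1; 4 3 0]
Equal? same morphism ✓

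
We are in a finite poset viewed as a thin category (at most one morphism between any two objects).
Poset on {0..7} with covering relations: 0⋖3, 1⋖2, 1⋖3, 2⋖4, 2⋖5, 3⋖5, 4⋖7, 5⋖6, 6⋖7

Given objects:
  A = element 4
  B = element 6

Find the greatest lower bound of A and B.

Answer: A∧B = 2

Work:
Common predecessors of 4,6: {1,2}
  1 ⊑ 2
  2 ⊑ 2
glb = 2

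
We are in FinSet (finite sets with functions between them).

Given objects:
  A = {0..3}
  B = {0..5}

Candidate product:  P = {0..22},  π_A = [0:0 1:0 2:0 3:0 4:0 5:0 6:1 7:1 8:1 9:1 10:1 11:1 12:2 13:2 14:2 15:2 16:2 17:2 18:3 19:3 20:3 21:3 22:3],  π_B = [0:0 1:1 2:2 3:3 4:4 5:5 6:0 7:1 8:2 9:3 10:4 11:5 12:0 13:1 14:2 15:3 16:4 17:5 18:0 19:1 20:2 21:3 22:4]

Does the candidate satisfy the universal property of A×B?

|A|·|B| = 4·6 = 24;  |P| = 23
  → cardinalities differ; no bijection possible.

Answer: NOT A VALID PRODUCT — |P|=23 ≠ |A|·|B|=24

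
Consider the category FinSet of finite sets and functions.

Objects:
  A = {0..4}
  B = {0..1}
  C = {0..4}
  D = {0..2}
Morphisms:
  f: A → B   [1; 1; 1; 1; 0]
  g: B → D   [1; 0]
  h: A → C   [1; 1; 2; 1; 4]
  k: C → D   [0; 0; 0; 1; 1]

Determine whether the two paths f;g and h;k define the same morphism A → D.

Path 1 = f;g:
  0 f→1 g→0
  1 f→1 g→0
  2 f→1 g→0
  3 f→1 g→0
  4 f→0 g→1
  ⟦path⟧₁ = [0; 0; 0; 0; 1]
Path 2 = h;k:
  0 h→1 k→0
  1 h→1 k→0
  2 h→2 k→0
  3 h→1 k→0
  4 h→4 k→1
  ⟦path⟧₂ = [0; 0; 0; 0; 1]
Equal? equal; square commutes

Answer: COMMUTES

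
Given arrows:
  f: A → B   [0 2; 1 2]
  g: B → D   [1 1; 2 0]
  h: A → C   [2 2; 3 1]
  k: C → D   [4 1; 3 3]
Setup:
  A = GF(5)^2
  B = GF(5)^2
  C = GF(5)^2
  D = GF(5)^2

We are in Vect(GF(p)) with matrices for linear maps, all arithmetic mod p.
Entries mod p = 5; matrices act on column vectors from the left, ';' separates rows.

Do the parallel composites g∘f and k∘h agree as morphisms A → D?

Along f;g (path 1):
  e0=[1,0] f→[0,1] g→[1,0]
  e1=[0,1] f→[2,2] g→[4,4]
  ⟦path⟧₁ = [1 4; 0 4]
Along h;k (path 2):
  e0=[1,0] h→[2,3] k→[1,0]
  e1=[0,1] h→[2,1] k→[4,4]
  ⟦path⟧₂ = [1 4; 0 4]
Equal? same morphism ✓

Answer: COMMUTES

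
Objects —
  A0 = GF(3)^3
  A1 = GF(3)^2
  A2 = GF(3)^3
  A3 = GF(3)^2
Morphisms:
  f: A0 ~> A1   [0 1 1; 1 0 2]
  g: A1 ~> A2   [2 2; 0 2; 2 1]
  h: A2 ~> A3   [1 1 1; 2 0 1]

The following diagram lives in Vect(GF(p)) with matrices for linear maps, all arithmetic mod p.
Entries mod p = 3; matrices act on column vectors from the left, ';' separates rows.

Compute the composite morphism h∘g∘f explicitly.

  e0=⟨1,0,0⟩ f~>⟨0,1⟩ g~>⟨2,2,1⟩ h~>⟨2,2⟩
  e1=⟨0,1,0⟩ f~>⟨1,0⟩ g~>⟨2,0,2⟩ h~>⟨1,0⟩
  e2=⟨0,0,1⟩ f~>⟨1,2⟩ g~>⟨0,1,1⟩ h~>⟨2,1⟩
result: [2 1 2; 2 0 1]

Answer: [2 1 2; 2 0 1]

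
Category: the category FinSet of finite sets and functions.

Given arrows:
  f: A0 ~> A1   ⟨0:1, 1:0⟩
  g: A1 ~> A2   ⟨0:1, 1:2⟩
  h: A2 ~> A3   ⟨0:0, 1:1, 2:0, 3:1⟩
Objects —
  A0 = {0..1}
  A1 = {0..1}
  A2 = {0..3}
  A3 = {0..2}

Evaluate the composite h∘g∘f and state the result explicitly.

  0 f~>1 g~>2 h~>0
  1 f~>0 g~>1 h~>1
result: ⟨0:0, 1:1⟩

Answer: ⟨0:0, 1:1⟩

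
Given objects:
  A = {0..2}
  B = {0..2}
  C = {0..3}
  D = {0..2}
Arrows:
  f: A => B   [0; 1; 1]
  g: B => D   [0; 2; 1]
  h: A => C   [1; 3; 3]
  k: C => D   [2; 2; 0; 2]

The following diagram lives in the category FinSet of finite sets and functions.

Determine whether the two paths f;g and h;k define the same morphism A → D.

Answer: DOES NOT COMMUTE

Derivation:
1) trace f;g:
  0 f=>0 g=>0
  1 f=>1 g=>2
  2 f=>1 g=>2
  ⟦path⟧₁ = [0; 2; 2]
2) trace h;k:
  0 h=>1 k=>2
  1 h=>3 k=>2
  2 h=>3 k=>2
  ⟦path⟧₂ = [2; 2; 2]
Equal? differ; not commutative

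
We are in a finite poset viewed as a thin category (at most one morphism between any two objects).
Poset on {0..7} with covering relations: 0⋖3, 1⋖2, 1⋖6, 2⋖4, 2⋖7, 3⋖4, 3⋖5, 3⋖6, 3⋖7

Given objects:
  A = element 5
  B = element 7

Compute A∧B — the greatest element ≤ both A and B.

Lower bounds of A=5 and B=7: {0,3}
  0 <= 3
  3 <= 3
glb = 3

Answer: A∧B = 3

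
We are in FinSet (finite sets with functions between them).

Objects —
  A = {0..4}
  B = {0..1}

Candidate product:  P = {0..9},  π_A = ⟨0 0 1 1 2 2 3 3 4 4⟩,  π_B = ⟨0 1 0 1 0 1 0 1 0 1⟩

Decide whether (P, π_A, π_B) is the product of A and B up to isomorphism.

|A|·|B| = 5·2 = 10;  |P| = 10
Check the pairing map k ↦ (π_A(k), π_B(k)):
  0 -> (0,0)
  1 -> (0,1)
  2 -> (1,0)
  3 -> (1,1)
  4 -> (2,0)
  5 -> (2,1)
  6 -> (3,0)
  7 -> (3,1)
  8 -> (4,0)
  9 -> (4,1)
distinct pairs in image: 10 / 10 needed
  → bijection onto A×B; projections well-typed.

Answer: VALID PRODUCT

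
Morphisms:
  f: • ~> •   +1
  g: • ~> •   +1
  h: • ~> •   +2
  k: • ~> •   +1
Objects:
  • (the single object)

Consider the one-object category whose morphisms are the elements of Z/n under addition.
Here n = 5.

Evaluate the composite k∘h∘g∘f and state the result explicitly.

Answer: +0

Derivation:
  0 +1≡1 +1≡2 +2≡4 +1≡0  (mod 5)
composite: +0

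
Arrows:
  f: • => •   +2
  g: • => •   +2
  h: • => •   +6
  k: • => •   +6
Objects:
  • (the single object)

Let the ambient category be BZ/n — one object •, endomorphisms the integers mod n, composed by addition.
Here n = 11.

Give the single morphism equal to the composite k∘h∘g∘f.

  0 +2≡2 +2≡4 +6≡10 +6≡5  (mod 11)
result: +5

Answer: +5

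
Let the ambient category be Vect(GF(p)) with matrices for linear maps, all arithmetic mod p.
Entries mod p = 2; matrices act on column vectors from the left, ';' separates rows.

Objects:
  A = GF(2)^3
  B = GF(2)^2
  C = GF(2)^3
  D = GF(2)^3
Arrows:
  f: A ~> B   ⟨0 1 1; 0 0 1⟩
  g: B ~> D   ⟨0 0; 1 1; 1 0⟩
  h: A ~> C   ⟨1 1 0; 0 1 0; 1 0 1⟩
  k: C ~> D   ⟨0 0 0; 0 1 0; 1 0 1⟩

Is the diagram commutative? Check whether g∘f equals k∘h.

Answer: COMMUTES

Derivation:
Along f;g (path 1):
  e0=⟨1,0,0⟩ f~>⟨0,0⟩ g~>⟨0,0,0⟩
  e1=⟨0,1,0⟩ f~>⟨1,0⟩ g~>⟨0,1,1⟩
  e2=⟨0,0,1⟩ f~>⟨1,1⟩ g~>⟨0,0,1⟩
  ⟦path⟧₁ = ⟨0 0 0; 0 1 0; 0 1 1⟩
Along h;k (path 2):
  e0=⟨1,0,0⟩ h~>⟨1,0,1⟩ k~>⟨0,0,0⟩
  e1=⟨0,1,0⟩ h~>⟨1,1,0⟩ k~>⟨0,1,1⟩
  e2=⟨0,0,1⟩ h~>⟨0,0,1⟩ k~>⟨0,0,1⟩
  ⟦path⟧₂ = ⟨0 0 0; 0 1 0; 0 1 1⟩
Equal? equal; square commutes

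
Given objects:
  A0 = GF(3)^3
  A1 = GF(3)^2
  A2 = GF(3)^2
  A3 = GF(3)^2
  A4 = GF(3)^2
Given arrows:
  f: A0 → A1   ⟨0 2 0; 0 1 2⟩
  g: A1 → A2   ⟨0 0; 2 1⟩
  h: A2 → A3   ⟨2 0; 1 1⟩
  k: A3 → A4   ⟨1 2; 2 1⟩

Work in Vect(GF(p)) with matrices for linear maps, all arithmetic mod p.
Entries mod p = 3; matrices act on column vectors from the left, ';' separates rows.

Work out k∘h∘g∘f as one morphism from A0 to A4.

Answer: ⟨0 1 1; 0 2 2⟩

Work:
  e0=(1,0,0) f→(0,0) g→(0,0) h→(0,0) k→(0,0)
  e1=(0,1,0) f→(2,1) g→(0,2) h→(0,2) k→(1,2)
  e2=(0,0,1) f→(0,2) g→(0,2) h→(0,2) k→(1,2)
⟦path⟧: ⟨0 1 1; 0 2 2⟩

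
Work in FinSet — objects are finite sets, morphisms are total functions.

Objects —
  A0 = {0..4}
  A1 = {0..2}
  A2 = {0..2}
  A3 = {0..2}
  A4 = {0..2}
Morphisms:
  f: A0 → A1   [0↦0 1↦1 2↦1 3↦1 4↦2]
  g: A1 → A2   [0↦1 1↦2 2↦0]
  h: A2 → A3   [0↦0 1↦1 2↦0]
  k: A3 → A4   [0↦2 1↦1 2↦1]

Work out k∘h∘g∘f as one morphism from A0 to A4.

  0 f→0 g→1 h→1 k→1
  1 f→1 g→2 h→0 k→2
  2 f→1 g→2 h→0 k→2
  3 f→1 g→2 h→0 k→2
  4 f→2 g→0 h→0 k→2
composite: [0↦1 1↦2 2↦2 3↦2 4↦2]

Answer: [0↦1 1↦2 2↦2 3↦2 4↦2]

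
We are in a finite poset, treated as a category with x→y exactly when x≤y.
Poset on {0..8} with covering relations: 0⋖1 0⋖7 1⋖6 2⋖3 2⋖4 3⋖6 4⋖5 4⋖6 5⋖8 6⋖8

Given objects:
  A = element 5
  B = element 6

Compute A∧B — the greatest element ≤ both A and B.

Answer: A∧B = 4

Trace:
{x : x⊑A ∧ x⊑B} = {2,4}  (A=5, B=6)
  2 ⊑ 4
  4 ⊑ 4
glb = 4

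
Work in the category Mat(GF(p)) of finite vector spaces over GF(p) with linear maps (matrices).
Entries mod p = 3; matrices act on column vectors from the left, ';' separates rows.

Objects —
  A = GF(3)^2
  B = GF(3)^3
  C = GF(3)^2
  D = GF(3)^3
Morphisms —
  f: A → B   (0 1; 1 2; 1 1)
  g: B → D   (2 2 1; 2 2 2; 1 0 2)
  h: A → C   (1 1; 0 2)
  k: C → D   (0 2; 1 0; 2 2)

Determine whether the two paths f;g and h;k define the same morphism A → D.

1) trace f;g:
  e0=⟨1,0⟩ f→⟨0,1,1⟩ g→⟨0,1,2⟩
  e1=⟨0,1⟩ f→⟨1,2,1⟩ g→⟨1,2,0⟩
  composite₁ = (0 1; 1 2; 2 0)
2) trace h;k:
  e0=⟨1,0⟩ h→⟨1,0⟩ k→⟨0,1,2⟩
  e1=⟨0,1⟩ h→⟨1,2⟩ k→⟨1,1,0⟩
  composite₂ = (0 1; 1 1; 2 0)
Equal? distinct morphisms ✗

Answer: DOES NOT COMMUTE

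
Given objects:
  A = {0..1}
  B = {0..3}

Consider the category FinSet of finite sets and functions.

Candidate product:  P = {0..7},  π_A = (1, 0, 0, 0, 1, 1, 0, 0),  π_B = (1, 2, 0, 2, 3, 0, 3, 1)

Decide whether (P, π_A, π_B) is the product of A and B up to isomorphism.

Answer: NOT A VALID PRODUCT — duplicate pair at indices 1,3

Derivation:
|A|·|B| = 2·4 = 8;  |P| = 8
Check the pairing map k ↦ (π_A(k), π_B(k)):
  0 ↦ (1,1)
  1 ↦ (0,2)
  2 ↦ (0,0)
  3 ↦ (0,2)  ✗ repeats pair of k=1
  4 ↦ (1,3)
  5 ↦ (1,0)
  6 ↦ (0,3)
  7 ↦ (0,1)
distinct pairs in image: 7 / 8 needed
  → (0,2) hit at k=1 and k=3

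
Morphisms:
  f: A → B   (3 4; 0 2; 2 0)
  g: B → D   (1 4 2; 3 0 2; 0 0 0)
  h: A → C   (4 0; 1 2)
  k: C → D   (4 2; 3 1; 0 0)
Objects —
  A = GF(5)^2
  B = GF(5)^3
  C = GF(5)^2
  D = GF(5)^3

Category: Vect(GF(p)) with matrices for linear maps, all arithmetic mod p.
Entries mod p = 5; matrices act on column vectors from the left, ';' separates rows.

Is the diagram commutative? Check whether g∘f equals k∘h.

1) trace f;g:
  e0=[1,0] f→[3,0,2] g→[2,3,0]
  e1=[0,1] f→[4,2,0] g→[2,2,0]
  result₁ = (2 2; 3 2; 0 0)
2) trace h;k:
  e0=[1,0] h→[4,1] k→[3,3,0]
  e1=[0,1] h→[0,2] k→[4,2,0]
  result₂ = (3 4; 3 2; 0 0)
Equal? NO — does not commute

Answer: DOES NOT COMMUTE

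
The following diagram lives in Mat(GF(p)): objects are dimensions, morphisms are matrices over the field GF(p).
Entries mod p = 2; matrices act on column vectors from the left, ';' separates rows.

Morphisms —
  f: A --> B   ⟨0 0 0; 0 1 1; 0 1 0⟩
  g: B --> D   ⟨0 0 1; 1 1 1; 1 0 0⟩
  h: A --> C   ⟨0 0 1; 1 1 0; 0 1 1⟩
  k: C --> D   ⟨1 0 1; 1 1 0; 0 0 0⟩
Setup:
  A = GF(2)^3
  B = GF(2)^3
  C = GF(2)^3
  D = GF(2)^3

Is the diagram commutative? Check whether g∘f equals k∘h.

Along f;g (path 1):
  e0=⟨1,0,0⟩ f-->⟨0,0,0⟩ g-->⟨0,0,0⟩
  e1=⟨0,1,0⟩ f-->⟨0,1,1⟩ g-->⟨1,0,0⟩
  e2=⟨0,0,1⟩ f-->⟨0,1,0⟩ g-->⟨0,1,0⟩
  composite₁ = ⟨0 1 0; 0 0 1; 0 0 0⟩
Along h;k (path 2):
  e0=⟨1,0,0⟩ h-->⟨0,1,0⟩ k-->⟨0,1,0⟩
  e1=⟨0,1,0⟩ h-->⟨0,1,1⟩ k-->⟨1,1,0⟩
  e2=⟨0,0,1⟩ h-->⟨1,0,1⟩ k-->⟨0,1,0⟩
  composite₂ = ⟨0 1 0; 1 1 1; 0 0 0⟩
Equal? differ; not commutative

Answer: DOES NOT COMMUTE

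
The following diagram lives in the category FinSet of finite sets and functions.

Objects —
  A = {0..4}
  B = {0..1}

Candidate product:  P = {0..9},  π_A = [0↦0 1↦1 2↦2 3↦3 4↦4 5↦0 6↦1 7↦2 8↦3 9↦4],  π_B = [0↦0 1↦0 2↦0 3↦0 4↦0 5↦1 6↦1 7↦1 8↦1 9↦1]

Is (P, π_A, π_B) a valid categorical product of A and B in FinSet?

Answer: VALID PRODUCT

Derivation:
|A|·|B| = 5·2 = 10;  |P| = 10
Check the pairing map k ↦ (π_A(k), π_B(k)):
  0 ↦ (0,0)
  1 ↦ (1,0)
  2 ↦ (2,0)
  3 ↦ (3,0)
  4 ↦ (4,0)
  5 ↦ (0,1)
  6 ↦ (1,1)
  7 ↦ (2,1)
  8 ↦ (3,1)
  9 ↦ (4,1)
distinct pairs in image: 10 / 10 needed
  → bijection onto A×B; projections well-typed.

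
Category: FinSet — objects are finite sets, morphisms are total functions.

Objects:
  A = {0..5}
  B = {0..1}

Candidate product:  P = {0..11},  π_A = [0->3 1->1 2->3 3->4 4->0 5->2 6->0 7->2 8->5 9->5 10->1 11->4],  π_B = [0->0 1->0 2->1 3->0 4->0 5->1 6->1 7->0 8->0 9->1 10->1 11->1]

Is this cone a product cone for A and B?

|A|·|B| = 6·2 = 12;  |P| = 12
Check the pairing map k ↦ (π_A(k), π_B(k)):
  0 -> (3,0)
  1 -> (1,0)
  2 -> (3,1)
  3 -> (4,0)
  4 -> (0,0)
  5 -> (2,1)
  6 -> (0,1)
  7 -> (2,0)
  8 -> (5,0)
  9 -> (5,1)
  10 -> (1,1)
  11 -> (4,1)
distinct pairs in image: 12 / 12 needed
  → bijection onto A×B; projections well-typed.

Answer: VALID PRODUCT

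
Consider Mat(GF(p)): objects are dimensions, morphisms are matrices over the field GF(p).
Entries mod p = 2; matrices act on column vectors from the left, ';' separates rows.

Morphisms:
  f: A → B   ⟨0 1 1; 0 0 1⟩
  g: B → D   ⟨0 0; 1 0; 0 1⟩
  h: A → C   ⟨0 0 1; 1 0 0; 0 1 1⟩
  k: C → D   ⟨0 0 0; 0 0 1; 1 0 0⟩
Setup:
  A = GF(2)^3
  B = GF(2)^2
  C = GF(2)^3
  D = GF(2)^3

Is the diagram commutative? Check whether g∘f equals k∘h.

Answer: COMMUTES

Trace:
Path 1 = f;g:
  e0=[1,0,0] f→[0,0] g→[0,0,0]
  e1=[0,1,0] f→[1,0] g→[0,1,0]
  e2=[0,0,1] f→[1,1] g→[0,1,1]
  result₁ = ⟨0 0 0; 0 1 1; 0 0 1⟩
Path 2 = h;k:
  e0=[1,0,0] h→[0,1,0] k→[0,0,0]
  e1=[0,1,0] h→[0,0,1] k→[0,1,0]
  e2=[0,0,1] h→[1,0,1] k→[0,1,1]
  result₂ = ⟨0 0 0; 0 1 1; 0 0 1⟩
Equal? same morphism ✓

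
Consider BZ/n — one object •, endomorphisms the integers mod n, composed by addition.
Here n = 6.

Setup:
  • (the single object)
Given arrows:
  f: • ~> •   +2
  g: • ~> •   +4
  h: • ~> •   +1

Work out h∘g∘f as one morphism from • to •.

  0 +2≡2 +4≡0 +1≡1  (mod 6)
result: +1

Answer: +1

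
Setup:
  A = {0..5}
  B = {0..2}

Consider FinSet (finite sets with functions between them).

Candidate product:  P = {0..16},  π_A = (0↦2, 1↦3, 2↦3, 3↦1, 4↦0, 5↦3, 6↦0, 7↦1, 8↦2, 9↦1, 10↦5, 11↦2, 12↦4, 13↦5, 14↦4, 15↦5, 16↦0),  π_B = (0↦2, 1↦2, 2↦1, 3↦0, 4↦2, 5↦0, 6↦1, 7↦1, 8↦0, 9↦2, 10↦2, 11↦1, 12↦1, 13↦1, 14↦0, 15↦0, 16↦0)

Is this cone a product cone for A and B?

Answer: NOT A VALID PRODUCT — |P|=17 ≠ |A|·|B|=18

Work:
|A|·|B| = 6·3 = 18;  |P| = 17
  → cardinalities differ; no bijection possible.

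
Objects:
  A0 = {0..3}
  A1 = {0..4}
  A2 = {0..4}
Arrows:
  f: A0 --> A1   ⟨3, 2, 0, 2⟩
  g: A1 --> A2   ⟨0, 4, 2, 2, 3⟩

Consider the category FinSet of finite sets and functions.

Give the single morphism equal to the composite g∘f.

Answer: ⟨2, 2, 0, 2⟩

Trace:
  0 f-->3 g-->2
  1 f-->2 g-->2
  2 f-->0 g-->0
  3 f-->2 g-->2
composite: ⟨2, 2, 0, 2⟩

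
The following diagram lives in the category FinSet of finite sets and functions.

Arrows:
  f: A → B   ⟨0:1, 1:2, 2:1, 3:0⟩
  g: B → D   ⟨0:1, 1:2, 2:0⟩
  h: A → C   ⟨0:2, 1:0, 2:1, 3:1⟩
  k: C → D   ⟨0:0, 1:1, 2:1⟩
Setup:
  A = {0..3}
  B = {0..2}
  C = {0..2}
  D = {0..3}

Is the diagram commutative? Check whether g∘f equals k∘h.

Path 1 = f;g:
  0 f→1 g→2
  1 f→2 g→0
  2 f→1 g→2
  3 f→0 g→1
  result₁ = ⟨0:2, 1:0, 2:2, 3:1⟩
Path 2 = h;k:
  0 h→2 k→1
  1 h→0 k→0
  2 h→1 k→1
  3 h→1 k→1
  result₂ = ⟨0:1, 1:0, 2:1, 3:1⟩
Equal? NO — does not commute

Answer: DOES NOT COMMUTE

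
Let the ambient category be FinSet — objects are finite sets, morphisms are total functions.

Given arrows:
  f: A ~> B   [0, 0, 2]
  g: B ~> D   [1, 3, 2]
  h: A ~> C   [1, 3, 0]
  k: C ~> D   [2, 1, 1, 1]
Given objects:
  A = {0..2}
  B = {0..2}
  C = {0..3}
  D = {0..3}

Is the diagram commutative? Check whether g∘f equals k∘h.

Answer: COMMUTES

Trace:
1) trace f;g:
  0 f~>0 g~>1
  1 f~>0 g~>1
  2 f~>2 g~>2
  composite₁ = [1, 1, 2]
2) trace h;k:
  0 h~>1 k~>1
  1 h~>3 k~>1
  2 h~>0 k~>2
  composite₂ = [1, 1, 2]
Equal? same morphism ✓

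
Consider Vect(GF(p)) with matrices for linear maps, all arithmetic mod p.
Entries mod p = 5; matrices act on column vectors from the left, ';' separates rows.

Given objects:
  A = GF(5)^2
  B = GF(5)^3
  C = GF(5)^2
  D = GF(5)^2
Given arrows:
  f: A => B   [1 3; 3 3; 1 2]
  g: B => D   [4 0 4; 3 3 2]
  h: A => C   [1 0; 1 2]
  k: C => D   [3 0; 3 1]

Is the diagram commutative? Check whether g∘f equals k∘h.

1) trace f;g:
  e0=[1,0] f=>[1,3,1] g=>[3,4]
  e1=[0,1] f=>[3,3,2] g=>[0,2]
  ⟦path⟧₁ = [3 0; 4 2]
2) trace h;k:
  e0=[1,0] h=>[1,1] k=>[3,4]
  e1=[0,1] h=>[0,2] k=>[0,2]
  ⟦path⟧₂ = [3 0; 4 2]
Equal? YES — commutes

Answer: COMMUTES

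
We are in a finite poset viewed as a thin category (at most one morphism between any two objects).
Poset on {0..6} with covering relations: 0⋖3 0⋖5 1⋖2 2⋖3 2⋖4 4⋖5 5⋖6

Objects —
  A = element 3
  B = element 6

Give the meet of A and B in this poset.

Answer: NO MEET EXISTS

Work:
{x : x<=A ∧ x<=B} = {0,1,2}  (A=3, B=6)
  maximal lower bounds 0 and 2 are incomparable: neither 0<=2 nor 2<=0
→ no greatest lower bound exists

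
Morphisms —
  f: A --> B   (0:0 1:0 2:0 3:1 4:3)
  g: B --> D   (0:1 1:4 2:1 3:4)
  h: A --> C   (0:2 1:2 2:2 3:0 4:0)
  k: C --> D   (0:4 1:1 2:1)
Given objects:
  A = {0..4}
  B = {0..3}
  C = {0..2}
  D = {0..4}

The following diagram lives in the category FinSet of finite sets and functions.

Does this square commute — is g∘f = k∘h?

Answer: COMMUTES

Derivation:
Along f;g (path 1):
  0 f-->0 g-->1
  1 f-->0 g-->1
  2 f-->0 g-->1
  3 f-->1 g-->4
  4 f-->3 g-->4
  composite₁ = (0:1 1:1 2:1 3:4 4:4)
Along h;k (path 2):
  0 h-->2 k-->1
  1 h-->2 k-->1
  2 h-->2 k-->1
  3 h-->0 k-->4
  4 h-->0 k-->4
  composite₂ = (0:1 1:1 2:1 3:4 4:4)
Equal? YES — commutes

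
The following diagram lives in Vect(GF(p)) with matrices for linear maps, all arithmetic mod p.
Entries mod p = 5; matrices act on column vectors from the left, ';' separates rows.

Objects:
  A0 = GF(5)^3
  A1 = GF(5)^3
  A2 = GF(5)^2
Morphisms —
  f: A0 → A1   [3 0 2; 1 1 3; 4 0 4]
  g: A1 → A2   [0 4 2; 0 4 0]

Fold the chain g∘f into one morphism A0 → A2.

  e0=(1,0,0) f→(3,1,4) g→(2,4)
  e1=(0,1,0) f→(0,1,0) g→(4,4)
  e2=(0,0,1) f→(2,3,4) g→(0,2)
composite: [2 4 0; 4 4 2]

Answer: [2 4 0; 4 4 2]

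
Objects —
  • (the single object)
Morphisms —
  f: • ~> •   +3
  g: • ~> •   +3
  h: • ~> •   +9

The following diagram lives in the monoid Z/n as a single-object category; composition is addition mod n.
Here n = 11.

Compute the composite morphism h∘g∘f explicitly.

  0 +3≡3 +3≡6 +9≡4  (mod 11)
⟦path⟧: +4

Answer: +4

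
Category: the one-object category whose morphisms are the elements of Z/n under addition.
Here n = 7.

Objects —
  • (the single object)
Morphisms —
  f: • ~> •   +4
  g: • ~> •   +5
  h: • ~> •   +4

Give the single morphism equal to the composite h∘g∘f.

Answer: +6

Work:
  0 +4≡4 +5≡2 +4≡6  (mod 7)
result: +6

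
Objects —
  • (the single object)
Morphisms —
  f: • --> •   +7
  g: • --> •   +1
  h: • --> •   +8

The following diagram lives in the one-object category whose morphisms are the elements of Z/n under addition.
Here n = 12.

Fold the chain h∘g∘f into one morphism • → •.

Answer: +4

Work:
  0 +7≡7 +1≡8 +8≡4  (mod 12)
composite: +4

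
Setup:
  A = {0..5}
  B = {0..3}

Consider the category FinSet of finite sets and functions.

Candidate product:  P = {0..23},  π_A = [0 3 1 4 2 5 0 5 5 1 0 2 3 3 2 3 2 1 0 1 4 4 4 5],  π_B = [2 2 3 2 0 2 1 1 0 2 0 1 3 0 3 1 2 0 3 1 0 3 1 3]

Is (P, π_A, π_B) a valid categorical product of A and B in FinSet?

Answer: VALID PRODUCT

Work:
|A|·|B| = 6·4 = 24;  |P| = 24
Check the pairing map k ↦ (π_A(k), π_B(k)):
  0 ↦ (0,2)
  1 ↦ (3,2)
  2 ↦ (1,3)
  3 ↦ (4,2)
  4 ↦ (2,0)
  5 ↦ (5,2)
  6 ↦ (0,1)
  7 ↦ (5,1)
  8 ↦ (5,0)
  9 ↦ (1,2)
  10 ↦ (0,0)
  11 ↦ (2,1)
  12 ↦ (3,3)
  13 ↦ (3,0)
  14 ↦ (2,3)
  15 ↦ (3,1)
  16 ↦ (2,2)
  17 ↦ (1,0)
  18 ↦ (0,3)
  19 ↦ (1,1)
  20 ↦ (4,0)
  21 ↦ (4,3)
  22 ↦ (4,1)
  23 ↦ (5,3)
distinct pairs in image: 24 / 24 needed
  → bijection onto A×B; projections well-typed.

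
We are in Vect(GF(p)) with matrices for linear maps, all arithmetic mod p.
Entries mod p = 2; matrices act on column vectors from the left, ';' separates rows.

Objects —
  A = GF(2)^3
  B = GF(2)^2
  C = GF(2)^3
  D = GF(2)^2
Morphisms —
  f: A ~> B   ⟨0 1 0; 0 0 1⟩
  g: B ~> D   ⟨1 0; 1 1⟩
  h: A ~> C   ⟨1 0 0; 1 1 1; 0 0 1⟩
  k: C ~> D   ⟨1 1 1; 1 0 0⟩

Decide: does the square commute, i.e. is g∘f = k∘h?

Along f;g (path 1):
  e0=(1,0,0) f~>(0,0) g~>(0,0)
  e1=(0,1,0) f~>(1,0) g~>(1,1)
  e2=(0,0,1) f~>(0,1) g~>(0,1)
  composite₁ = ⟨0 1 0; 0 1 1⟩
Along h;k (path 2):
  e0=(1,0,0) h~>(1,1,0) k~>(0,1)
  e1=(0,1,0) h~>(0,1,0) k~>(1,0)
  e2=(0,0,1) h~>(0,1,1) k~>(0,0)
  composite₂ = ⟨0 1 0; 1 0 0⟩
Equal? NO — does not commute

Answer: DOES NOT COMMUTE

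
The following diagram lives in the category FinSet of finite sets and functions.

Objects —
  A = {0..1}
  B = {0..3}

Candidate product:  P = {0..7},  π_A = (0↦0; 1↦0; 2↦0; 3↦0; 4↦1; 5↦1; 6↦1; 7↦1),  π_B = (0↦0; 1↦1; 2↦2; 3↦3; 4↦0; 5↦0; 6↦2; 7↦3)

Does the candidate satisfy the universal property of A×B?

|A|·|B| = 2·4 = 8;  |P| = 8
Check the pairing map k ↦ (π_A(k), π_B(k)):
  0 ↦ (0,0)
  1 ↦ (0,1)
  2 ↦ (0,2)
  3 ↦ (0,3)
  4 ↦ (1,0)
  5 ↦ (1,0)  ✗ repeats pair of k=4
  6 ↦ (1,2)
  7 ↦ (1,3)
distinct pairs in image: 7 / 8 needed
  → (1,0) hit at k=4 and k=5

Answer: NOT A VALID PRODUCT — duplicate pair at indices 4,5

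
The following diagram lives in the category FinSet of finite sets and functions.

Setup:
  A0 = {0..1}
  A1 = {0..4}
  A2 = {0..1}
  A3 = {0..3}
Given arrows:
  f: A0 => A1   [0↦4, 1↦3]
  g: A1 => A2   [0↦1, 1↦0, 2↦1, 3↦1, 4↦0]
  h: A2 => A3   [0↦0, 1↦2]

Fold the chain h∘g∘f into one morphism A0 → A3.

Answer: [0↦0, 1↦2]

Trace:
  0 f=>4 g=>0 h=>0
  1 f=>3 g=>1 h=>2
result: [0↦0, 1↦2]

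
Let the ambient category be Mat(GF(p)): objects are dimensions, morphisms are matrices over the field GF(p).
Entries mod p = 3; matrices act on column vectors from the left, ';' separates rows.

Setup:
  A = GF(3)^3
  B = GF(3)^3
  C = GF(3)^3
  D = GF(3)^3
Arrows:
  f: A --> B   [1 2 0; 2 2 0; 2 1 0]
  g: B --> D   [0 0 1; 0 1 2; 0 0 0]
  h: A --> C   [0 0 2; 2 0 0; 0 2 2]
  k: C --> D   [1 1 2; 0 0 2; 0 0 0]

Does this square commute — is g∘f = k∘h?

Answer: DOES NOT COMMUTE

Trace:
1) trace f;g:
  e0=⟨1,0,0⟩ f-->⟨1,2,2⟩ g-->⟨2,0,0⟩
  e1=⟨0,1,0⟩ f-->⟨2,2,1⟩ g-->⟨1,1,0⟩
  e2=⟨0,0,1⟩ f-->⟨0,0,0⟩ g-->⟨0,0,0⟩
  result₁ = [2 1 0; 0 1 0; 0 0 0]
2) trace h;k:
  e0=⟨1,0,0⟩ h-->⟨0,2,0⟩ k-->⟨2,0,0⟩
  e1=⟨0,1,0⟩ h-->⟨0,0,2⟩ k-->⟨1,1,0⟩
  e2=⟨0,0,1⟩ h-->⟨2,0,2⟩ k-->⟨0,1,0⟩
  result₂ = [2 1 0; 0 1 1; 0 0 0]
Equal? NO — does not commute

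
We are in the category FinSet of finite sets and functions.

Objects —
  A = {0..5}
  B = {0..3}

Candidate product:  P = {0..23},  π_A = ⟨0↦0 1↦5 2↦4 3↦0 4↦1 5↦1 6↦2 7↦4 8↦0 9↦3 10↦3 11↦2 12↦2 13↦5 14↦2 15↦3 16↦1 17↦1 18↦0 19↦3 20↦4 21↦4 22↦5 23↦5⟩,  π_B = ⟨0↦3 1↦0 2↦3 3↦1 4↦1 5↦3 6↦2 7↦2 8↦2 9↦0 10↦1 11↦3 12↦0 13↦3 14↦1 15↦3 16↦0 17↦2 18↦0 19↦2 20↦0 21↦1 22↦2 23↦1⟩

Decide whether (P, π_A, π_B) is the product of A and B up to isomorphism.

Answer: VALID PRODUCT

Trace:
|A|·|B| = 6·4 = 24;  |P| = 24
Check the pairing map k ↦ (π_A(k), π_B(k)):
  0 ↦ (0,3)
  1 ↦ (5,0)
  2 ↦ (4,3)
  3 ↦ (0,1)
  4 ↦ (1,1)
  5 ↦ (1,3)
  6 ↦ (2,2)
  7 ↦ (4,2)
  8 ↦ (0,2)
  9 ↦ (3,0)
  10 ↦ (3,1)
  11 ↦ (2,3)
  12 ↦ (2,0)
  13 ↦ (5,3)
  14 ↦ (2,1)
  15 ↦ (3,3)
  16 ↦ (1,0)
  17 ↦ (1,2)
  18 ↦ (0,0)
  19 ↦ (3,2)
  20 ↦ (4,0)
  21 ↦ (4,1)
  22 ↦ (5,2)
  23 ↦ (5,1)
distinct pairs in image: 24 / 24 needed
  → bijection onto A×B; projections well-typed.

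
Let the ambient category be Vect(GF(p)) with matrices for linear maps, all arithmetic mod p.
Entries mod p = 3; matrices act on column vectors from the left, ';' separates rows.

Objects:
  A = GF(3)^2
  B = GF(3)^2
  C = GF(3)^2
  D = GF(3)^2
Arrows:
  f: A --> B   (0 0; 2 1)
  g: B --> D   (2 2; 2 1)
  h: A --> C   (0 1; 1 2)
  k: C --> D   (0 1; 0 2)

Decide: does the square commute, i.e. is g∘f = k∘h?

Answer: COMMUTES

Derivation:
Path 1 = f;g:
  e0=(1,0) f-->(0,2) g-->(1,2)
  e1=(0,1) f-->(0,1) g-->(2,1)
  ⟦path⟧₁ = (1 2; 2 1)
Path 2 = h;k:
  e0=(1,0) h-->(0,1) k-->(1,2)
  e1=(0,1) h-->(1,2) k-->(2,1)
  ⟦path⟧₂ = (1 2; 2 1)
Equal? YES — commutes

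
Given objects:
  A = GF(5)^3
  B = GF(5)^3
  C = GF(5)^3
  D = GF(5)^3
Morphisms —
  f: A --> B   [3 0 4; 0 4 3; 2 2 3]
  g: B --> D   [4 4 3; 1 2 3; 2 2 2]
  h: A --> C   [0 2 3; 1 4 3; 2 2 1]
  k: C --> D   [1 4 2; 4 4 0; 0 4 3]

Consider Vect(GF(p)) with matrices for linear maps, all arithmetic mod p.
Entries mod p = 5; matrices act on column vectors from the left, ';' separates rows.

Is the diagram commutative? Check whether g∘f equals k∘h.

Answer: COMMUTES

Work:
1) trace f;g:
  e0=[1,0,0] f-->[3,0,2] g-->[3,4,0]
  e1=[0,1,0] f-->[0,4,2] g-->[2,4,2]
  e2=[0,0,1] f-->[4,3,3] g-->[2,4,0]
  ⟦path⟧₁ = [3 2 2; 4 4 4; 0 2 0]
2) trace h;k:
  e0=[1,0,0] h-->[0,1,2] k-->[3,4,0]
  e1=[0,1,0] h-->[2,4,2] k-->[2,4,2]
  e2=[0,0,1] h-->[3,3,1] k-->[2,4,0]
  ⟦path⟧₂ = [3 2 2; 4 4 4; 0 2 0]
Equal? same morphism ✓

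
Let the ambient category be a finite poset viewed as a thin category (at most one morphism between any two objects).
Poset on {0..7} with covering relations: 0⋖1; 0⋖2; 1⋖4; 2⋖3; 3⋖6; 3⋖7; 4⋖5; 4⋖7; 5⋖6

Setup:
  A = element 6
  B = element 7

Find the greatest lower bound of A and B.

{x : x<=A ∧ x<=B} = {0,1,2,3,4}  (A=6, B=7)
  maximal lower bounds 3 and 4 are incomparable: neither 3<=4 nor 4<=3
→ no greatest lower bound exists

Answer: NO MEET EXISTS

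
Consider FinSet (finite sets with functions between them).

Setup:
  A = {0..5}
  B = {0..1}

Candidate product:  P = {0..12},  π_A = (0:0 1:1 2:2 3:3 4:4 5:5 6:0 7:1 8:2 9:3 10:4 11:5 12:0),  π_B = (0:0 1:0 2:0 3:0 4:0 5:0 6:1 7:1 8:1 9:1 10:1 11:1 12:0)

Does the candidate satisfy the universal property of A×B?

Answer: NOT A VALID PRODUCT — |P|=13 ≠ |A|·|B|=12

Trace:
|A|·|B| = 6·2 = 12;  |P| = 13
  → cardinalities differ; no bijection possible.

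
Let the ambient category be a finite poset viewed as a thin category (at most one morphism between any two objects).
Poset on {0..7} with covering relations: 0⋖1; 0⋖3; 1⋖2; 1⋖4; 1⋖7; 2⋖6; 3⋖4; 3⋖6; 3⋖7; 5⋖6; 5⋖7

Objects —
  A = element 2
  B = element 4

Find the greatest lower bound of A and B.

Answer: A∧B = 1

Trace:
Lower bounds of A=2 and B=4: {0,1}
  0 <= 1
  1 <= 1
glb = 1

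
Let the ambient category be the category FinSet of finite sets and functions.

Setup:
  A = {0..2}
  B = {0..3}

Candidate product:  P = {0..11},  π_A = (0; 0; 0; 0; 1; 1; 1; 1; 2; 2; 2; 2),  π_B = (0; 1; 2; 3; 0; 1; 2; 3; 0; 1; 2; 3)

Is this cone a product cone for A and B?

Answer: VALID PRODUCT

Work:
|A|·|B| = 3·4 = 12;  |P| = 12
Check the pairing map k ↦ (π_A(k), π_B(k)):
  0 : (0,0)
  1 : (0,1)
  2 : (0,2)
  3 : (0,3)
  4 : (1,0)
  5 : (1,1)
  6 : (1,2)
  7 : (1,3)
  8 : (2,0)
  9 : (2,1)
  10 : (2,2)
  11 : (2,3)
distinct pairs in image: 12 / 12 needed
  → bijection onto A×B; projections well-typed.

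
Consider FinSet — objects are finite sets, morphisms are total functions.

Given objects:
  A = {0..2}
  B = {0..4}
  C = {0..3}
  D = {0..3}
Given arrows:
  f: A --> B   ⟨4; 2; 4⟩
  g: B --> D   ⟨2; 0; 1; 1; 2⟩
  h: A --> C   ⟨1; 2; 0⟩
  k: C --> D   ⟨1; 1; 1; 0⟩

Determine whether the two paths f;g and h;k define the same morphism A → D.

Answer: DOES NOT COMMUTE

Work:
1) trace f;g:
  0 f-->4 g-->2
  1 f-->2 g-->1
  2 f-->4 g-->2
  composite₁ = ⟨2; 1; 2⟩
2) trace h;k:
  0 h-->1 k-->1
  1 h-->2 k-->1
  2 h-->0 k-->1
  composite₂ = ⟨1; 1; 1⟩
Equal? distinct morphisms ✗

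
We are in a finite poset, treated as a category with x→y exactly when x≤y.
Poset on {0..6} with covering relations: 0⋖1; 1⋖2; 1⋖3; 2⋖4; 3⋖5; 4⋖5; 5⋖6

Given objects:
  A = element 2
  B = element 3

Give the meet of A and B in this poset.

Answer: A∧B = 1

Derivation:
{x : x<=A ∧ x<=B} = {0,1}  (A=2, B=3)
  0 <= 1
  1 <= 1
glb = 1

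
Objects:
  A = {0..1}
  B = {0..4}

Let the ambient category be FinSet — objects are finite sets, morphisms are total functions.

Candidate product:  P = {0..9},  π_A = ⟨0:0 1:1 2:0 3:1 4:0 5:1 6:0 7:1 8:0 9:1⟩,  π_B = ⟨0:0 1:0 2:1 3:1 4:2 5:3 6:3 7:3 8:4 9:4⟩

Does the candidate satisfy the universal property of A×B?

Answer: NOT A VALID PRODUCT — duplicate pair at indices 7,5

Trace:
|A|·|B| = 2·5 = 10;  |P| = 10
Check the pairing map k ↦ (π_A(k), π_B(k)):
  0 : (0,0)
  1 : (1,0)
  2 : (0,1)
  3 : (1,1)
  4 : (0,2)
  5 : (1,3)
  6 : (0,3)
  7 : (1,3)  ✗ repeats pair of k=5
  8 : (0,4)
  9 : (1,4)
distinct pairs in image: 9 / 10 needed
  → (1,3) hit at k=5 and k=7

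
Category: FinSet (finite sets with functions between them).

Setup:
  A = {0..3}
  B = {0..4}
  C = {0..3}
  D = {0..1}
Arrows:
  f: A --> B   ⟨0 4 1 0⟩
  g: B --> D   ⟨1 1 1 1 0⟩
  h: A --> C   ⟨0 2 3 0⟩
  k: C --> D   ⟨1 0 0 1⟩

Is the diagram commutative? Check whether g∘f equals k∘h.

Path 1 = f;g:
  0 f-->0 g-->1
  1 f-->4 g-->0
  2 f-->1 g-->1
  3 f-->0 g-->1
  result₁ = ⟨1 0 1 1⟩
Path 2 = h;k:
  0 h-->0 k-->1
  1 h-->2 k-->0
  2 h-->3 k-->1
  3 h-->0 k-->1
  result₂ = ⟨1 0 1 1⟩
Equal? same morphism ✓

Answer: COMMUTES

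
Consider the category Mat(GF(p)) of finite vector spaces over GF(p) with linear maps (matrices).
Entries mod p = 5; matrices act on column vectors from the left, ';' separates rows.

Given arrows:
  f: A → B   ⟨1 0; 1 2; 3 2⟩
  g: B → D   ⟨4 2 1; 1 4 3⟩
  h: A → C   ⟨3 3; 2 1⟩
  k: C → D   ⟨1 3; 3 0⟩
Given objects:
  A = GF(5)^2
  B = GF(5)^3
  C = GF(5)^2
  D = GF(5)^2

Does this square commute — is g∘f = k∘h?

Answer: COMMUTES

Trace:
Path 1 = f;g:
  e0=(1,0) f→(1,1,3) g→(4,4)
  e1=(0,1) f→(0,2,2) g→(1,4)
  result₁ = ⟨4 1; 4 4⟩
Path 2 = h;k:
  e0=(1,0) h→(3,2) k→(4,4)
  e1=(0,1) h→(3,1) k→(1,4)
  result₂ = ⟨4 1; 4 4⟩
Equal? YES — commutes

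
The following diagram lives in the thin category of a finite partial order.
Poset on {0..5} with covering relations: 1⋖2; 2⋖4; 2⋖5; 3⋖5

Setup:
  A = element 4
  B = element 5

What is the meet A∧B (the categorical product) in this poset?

Lower bounds of A=4 and B=5: {1,2}
  1 ≤ 2
  2 ≤ 2
glb = 2

Answer: A∧B = 2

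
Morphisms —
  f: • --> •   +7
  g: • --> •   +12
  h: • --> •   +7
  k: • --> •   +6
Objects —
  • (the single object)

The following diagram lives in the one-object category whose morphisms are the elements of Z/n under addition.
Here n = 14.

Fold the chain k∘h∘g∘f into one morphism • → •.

Answer: +4

Derivation:
  0 +7≡7 +12≡5 +7≡12 +6≡4  (mod 14)
⟦path⟧: +4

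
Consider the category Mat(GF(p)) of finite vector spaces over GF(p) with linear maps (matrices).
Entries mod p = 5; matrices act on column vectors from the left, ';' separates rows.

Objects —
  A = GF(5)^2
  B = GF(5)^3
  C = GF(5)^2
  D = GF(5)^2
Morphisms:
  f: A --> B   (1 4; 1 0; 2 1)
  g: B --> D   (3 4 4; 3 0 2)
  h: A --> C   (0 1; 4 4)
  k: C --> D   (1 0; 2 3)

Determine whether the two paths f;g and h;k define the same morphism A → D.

Answer: COMMUTES

Derivation:
Along f;g (path 1):
  e0=(1,0) f-->(1,1,2) g-->(0,2)
  e1=(0,1) f-->(4,0,1) g-->(1,4)
  ⟦path⟧₁ = (0 1; 2 4)
Along h;k (path 2):
  e0=(1,0) h-->(0,4) k-->(0,2)
  e1=(0,1) h-->(1,4) k-->(1,4)
  ⟦path⟧₂ = (0 1; 2 4)
Equal? same morphism ✓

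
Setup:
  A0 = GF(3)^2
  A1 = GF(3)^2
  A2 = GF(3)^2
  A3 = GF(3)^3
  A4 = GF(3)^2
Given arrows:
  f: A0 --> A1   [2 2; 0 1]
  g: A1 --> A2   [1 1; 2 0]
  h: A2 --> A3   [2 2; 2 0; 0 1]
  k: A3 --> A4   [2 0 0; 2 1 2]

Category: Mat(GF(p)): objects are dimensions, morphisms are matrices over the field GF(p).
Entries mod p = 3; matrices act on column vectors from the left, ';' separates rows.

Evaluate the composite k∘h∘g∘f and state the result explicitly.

Answer: [0 1; 0 0]

Derivation:
  e0=(1,0) f-->(2,0) g-->(2,1) h-->(0,1,1) k-->(0,0)
  e1=(0,1) f-->(2,1) g-->(0,1) h-->(2,0,1) k-->(1,0)
⟦path⟧: [0 1; 0 0]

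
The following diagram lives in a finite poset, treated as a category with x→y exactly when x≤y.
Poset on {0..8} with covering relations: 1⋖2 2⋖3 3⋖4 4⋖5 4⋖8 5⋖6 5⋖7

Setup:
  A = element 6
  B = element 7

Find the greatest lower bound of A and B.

Answer: A∧B = 5

Work:
{x : x⊑A ∧ x⊑B} = {1,2,3,4,5}  (A=6, B=7)
  1 ⊑ 5
  2 ⊑ 5
  3 ⊑ 5
  4 ⊑ 5
  5 ⊑ 5
glb = 5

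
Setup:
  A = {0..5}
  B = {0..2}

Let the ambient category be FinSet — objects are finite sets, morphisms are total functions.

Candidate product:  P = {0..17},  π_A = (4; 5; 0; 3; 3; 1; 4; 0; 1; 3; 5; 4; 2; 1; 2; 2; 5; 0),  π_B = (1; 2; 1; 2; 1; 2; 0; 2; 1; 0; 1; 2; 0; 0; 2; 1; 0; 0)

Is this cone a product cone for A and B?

Answer: VALID PRODUCT

Derivation:
|A|·|B| = 6·3 = 18;  |P| = 18
Check the pairing map k ↦ (π_A(k), π_B(k)):
  0 -> (4,1)
  1 -> (5,2)
  2 -> (0,1)
  3 -> (3,2)
  4 -> (3,1)
  5 -> (1,2)
  6 -> (4,0)
  7 -> (0,2)
  8 -> (1,1)
  9 -> (3,0)
  10 -> (5,1)
  11 -> (4,2)
  12 -> (2,0)
  13 -> (1,0)
  14 -> (2,2)
  15 -> (2,1)
  16 -> (5,0)
  17 -> (0,0)
distinct pairs in image: 18 / 18 needed
  → bijection onto A×B; projections well-typed.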